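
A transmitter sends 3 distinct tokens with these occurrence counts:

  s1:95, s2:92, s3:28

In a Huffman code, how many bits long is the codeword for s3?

2

Repeatedly merge the two smallest:
merge s3(28) and s2(92): 120
merge s1(95) and 120: 215
s3's leaf is at depth 2, giving a 2-bit codeword.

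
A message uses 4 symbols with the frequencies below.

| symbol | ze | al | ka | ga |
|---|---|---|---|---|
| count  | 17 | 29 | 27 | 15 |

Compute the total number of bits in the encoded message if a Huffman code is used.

Greedily combine the two least-frequent nodes:
combine ga(15), ze(17) → 32
combine ka(27), al(29) → 56
combine 32, 56 → 88
Total encoded bits = sum of merged weights = 32 + 56 + 88 = 176.

176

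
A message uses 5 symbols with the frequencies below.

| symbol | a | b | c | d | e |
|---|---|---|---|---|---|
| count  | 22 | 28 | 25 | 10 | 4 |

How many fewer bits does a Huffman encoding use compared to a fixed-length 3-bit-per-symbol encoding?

75

Fixed-length: 3 bits × 89 symbols = 267 bits.
Huffman merges:
merge e(4) and d(10): 14
merge 14 and a(22): 36
merge c(25) and b(28): 53
merge 36 and 53: 89
Huffman total = 14 + 36 + 53 + 89 = 192 bits.
Saving = 267 − 192 = 75 bits.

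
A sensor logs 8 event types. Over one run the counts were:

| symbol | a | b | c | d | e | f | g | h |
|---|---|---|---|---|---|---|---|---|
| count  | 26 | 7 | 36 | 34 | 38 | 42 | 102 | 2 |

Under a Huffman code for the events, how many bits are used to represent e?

Build the tree from the bottom:
merge h(2) and b(7): 9
merge 9 and a(26): 35
merge d(34) and 35: 69
merge c(36) and e(38): 74
merge f(42) and 69: 111
merge 74 and g(102): 176
merge 111 and 176: 287
e's leaf is at depth 3, giving a 3-bit codeword.

3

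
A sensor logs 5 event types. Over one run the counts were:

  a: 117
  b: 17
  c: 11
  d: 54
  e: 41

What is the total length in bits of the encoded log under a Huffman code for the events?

Build the Huffman tree bottom-up:
combine c(11), b(17) → 28
combine 28, e(41) → 69
combine d(54), 69 → 123
combine a(117), 123 → 240
Each symbol's bit-cost is frequency × depth; summing gives 460 bits (equivalently 28 + 69 + 123 + 240).

460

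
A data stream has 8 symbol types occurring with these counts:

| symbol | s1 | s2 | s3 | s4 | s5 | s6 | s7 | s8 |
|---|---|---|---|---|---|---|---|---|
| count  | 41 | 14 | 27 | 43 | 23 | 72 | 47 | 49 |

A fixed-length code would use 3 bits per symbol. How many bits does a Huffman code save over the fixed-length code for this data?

Fixed-length: 3 bits × 316 symbols = 948 bits.
Huffman merges:
merge s2(14) and s5(23): 37
merge s3(27) and 37: 64
merge s1(41) and s4(43): 84
merge s7(47) and s8(49): 96
merge 64 and s6(72): 136
merge 84 and 96: 180
merge 136 and 180: 316
Huffman total = 37 + 64 + 84 + 96 + 136 + 180 + 316 = 913 bits.
Saving = 948 − 913 = 35 bits.

35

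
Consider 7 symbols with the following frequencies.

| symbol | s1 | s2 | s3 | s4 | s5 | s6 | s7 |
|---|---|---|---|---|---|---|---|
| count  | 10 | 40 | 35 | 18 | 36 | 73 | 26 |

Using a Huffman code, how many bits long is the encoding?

Greedily combine the two least-frequent nodes:
s1(10) + s4(18) → 28
s7(26) + 28 → 54
s3(35) + s5(36) → 71
s2(40) + 54 → 94
71 + s6(73) → 144
94 + 144 → 238
Each symbol's bit-cost is frequency × depth; summing gives 629 bits (equivalently 28 + 54 + 71 + 94 + 144 + 238).

629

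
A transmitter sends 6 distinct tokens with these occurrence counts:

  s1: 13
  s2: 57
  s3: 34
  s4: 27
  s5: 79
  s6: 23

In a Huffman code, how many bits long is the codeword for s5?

2

Build the tree from the bottom:
combine s1(13), s6(23) → 36
combine s4(27), s3(34) → 61
combine 36, s2(57) → 93
combine 61, s5(79) → 140
combine 93, 140 → 233
s5's leaf is at depth 2, giving a 2-bit codeword.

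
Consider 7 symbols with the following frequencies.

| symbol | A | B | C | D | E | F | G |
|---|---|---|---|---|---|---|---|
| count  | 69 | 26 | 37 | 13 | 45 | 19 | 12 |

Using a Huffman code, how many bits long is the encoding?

574

Greedily combine the two least-frequent nodes:
merge G(12) and D(13): 25
merge F(19) and 25: 44
merge B(26) and C(37): 63
merge 44 and E(45): 89
merge 63 and A(69): 132
merge 89 and 132: 221
Total encoded bits = sum of merged weights = 25 + 44 + 63 + 89 + 132 + 221 = 574.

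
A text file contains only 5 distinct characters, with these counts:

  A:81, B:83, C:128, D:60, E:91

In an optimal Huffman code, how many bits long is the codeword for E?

2

Repeatedly merge the two smallest:
merge D(60) and A(81): 141
merge B(83) and E(91): 174
merge C(128) and 141: 269
merge 174 and 269: 443
E sits 2 levels below the root, so its codeword is 2 bits.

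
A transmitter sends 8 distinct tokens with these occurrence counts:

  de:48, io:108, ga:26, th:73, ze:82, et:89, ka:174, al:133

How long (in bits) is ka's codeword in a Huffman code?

Huffman merges, smallest pair first:
ga(26) + de(48) → 74
th(73) + 74 → 147
ze(82) + et(89) → 171
io(108) + al(133) → 241
147 + 171 → 318
ka(174) + 241 → 415
318 + 415 → 733
ka sits 2 levels below the root, so its codeword is 2 bits.

2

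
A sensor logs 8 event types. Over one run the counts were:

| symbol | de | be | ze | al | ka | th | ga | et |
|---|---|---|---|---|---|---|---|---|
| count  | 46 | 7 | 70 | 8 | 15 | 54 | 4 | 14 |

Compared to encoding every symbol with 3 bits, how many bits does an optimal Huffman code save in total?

Fixed-length: 3 bits × 218 symbols = 654 bits.
Huffman merges:
combine ga(4), be(7) → 11
combine al(8), 11 → 19
combine et(14), ka(15) → 29
combine 19, 29 → 48
combine de(46), 48 → 94
combine th(54), ze(70) → 124
combine 94, 124 → 218
Huffman total = 11 + 19 + 29 + 48 + 94 + 124 + 218 = 543 bits.
Saving = 654 − 543 = 111 bits.

111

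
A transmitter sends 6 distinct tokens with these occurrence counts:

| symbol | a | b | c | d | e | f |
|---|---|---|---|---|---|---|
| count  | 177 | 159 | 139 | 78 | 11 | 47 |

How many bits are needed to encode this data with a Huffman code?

1416

Build the Huffman tree bottom-up:
merge e(11) and f(47): 58
merge 58 and d(78): 136
merge 136 and c(139): 275
merge b(159) and a(177): 336
merge 275 and 336: 611
The encoded length is the sum of every internal node's weight: 58 + 136 + 275 + 336 + 611 = 1416 bits.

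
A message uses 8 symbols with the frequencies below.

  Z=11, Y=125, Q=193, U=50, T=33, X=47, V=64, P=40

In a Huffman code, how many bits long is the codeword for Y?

Repeatedly merge the two smallest:
merge Z(11) and T(33): 44
merge P(40) and 44: 84
merge X(47) and U(50): 97
merge V(64) and 84: 148
merge 97 and Y(125): 222
merge 148 and Q(193): 341
merge 222 and 341: 563
The subtree containing Y is merged 2 times, so code length = 2.

2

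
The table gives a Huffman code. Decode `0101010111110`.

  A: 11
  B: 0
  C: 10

BCCCAAC

Read left to right; each codeword is recognised as soon as it completes (prefix code):
  0→B | 10→C | 10→C | 10→C | 11→A | 11→A | 10→C
Decoded message: BCCCAAC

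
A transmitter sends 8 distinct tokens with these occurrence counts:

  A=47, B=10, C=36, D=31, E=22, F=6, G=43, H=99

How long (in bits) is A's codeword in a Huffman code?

2

Huffman merges, smallest pair first:
combine F(6), B(10) → 16
combine 16, E(22) → 38
combine D(31), C(36) → 67
combine 38, G(43) → 81
combine A(47), 67 → 114
combine 81, H(99) → 180
combine 114, 180 → 294
A sits 2 levels below the root, so its codeword is 2 bits.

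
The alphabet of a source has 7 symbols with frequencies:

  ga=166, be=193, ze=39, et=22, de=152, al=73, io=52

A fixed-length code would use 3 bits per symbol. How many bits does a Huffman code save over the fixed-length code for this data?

Fixed-length: 3 bits × 697 symbols = 2091 bits.
Huffman merges:
et(22) + ze(39) → 61
io(52) + 61 → 113
al(73) + 113 → 186
de(152) + ga(166) → 318
186 + be(193) → 379
318 + 379 → 697
Huffman total = 61 + 113 + 186 + 318 + 379 + 697 = 1754 bits.
Saving = 2091 − 1754 = 337 bits.

337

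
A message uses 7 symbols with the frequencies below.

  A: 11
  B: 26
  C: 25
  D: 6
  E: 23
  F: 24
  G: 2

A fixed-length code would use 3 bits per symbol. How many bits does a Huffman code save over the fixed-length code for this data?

Fixed-length: 3 bits × 117 symbols = 351 bits.
Huffman merges:
G(2) + D(6) → 8
8 + A(11) → 19
19 + E(23) → 42
F(24) + C(25) → 49
B(26) + 42 → 68
49 + 68 → 117
Huffman total = 8 + 19 + 42 + 49 + 68 + 117 = 303 bits.
Saving = 351 − 303 = 48 bits.

48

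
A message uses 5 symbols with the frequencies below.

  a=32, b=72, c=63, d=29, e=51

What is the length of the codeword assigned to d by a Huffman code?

3

Repeatedly merge the two smallest:
merge d(29) and a(32): 61
merge e(51) and 61: 112
merge c(63) and b(72): 135
merge 112 and 135: 247
d sits 3 levels below the root, so its codeword is 3 bits.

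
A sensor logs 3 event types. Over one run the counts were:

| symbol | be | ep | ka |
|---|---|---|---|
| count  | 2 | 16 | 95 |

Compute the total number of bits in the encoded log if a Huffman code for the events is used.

Merge the two smallest weights repeatedly:
merge be(2) and ep(16): 18
merge 18 and ka(95): 113
The encoded length is the sum of every internal node's weight: 18 + 113 = 131 bits.

131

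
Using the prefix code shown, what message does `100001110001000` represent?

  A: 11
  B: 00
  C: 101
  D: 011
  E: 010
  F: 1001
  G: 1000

GDGG

Read left to right; each codeword is recognised as soon as it completes (prefix code):
  1000→G | 011→D | 1000→G | 1000→G
Decoded message: GDGG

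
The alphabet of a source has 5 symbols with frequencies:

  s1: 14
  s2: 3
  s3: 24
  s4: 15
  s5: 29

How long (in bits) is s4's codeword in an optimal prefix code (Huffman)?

2

Huffman merges, smallest pair first:
s2(3) + s1(14) → 17
s4(15) + 17 → 32
s3(24) + s5(29) → 53
32 + 53 → 85
s4's leaf is at depth 2, giving a 2-bit codeword.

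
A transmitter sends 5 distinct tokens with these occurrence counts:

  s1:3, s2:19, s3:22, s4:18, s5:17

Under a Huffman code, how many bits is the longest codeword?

Merge the two lowest-weight nodes at each step:
merge s1(3) and s5(17): 20
merge s4(18) and s2(19): 37
merge 20 and s3(22): 42
merge 37 and 42: 79
The first pair merged (s1, s5) ends up deepest, at depth 3.

3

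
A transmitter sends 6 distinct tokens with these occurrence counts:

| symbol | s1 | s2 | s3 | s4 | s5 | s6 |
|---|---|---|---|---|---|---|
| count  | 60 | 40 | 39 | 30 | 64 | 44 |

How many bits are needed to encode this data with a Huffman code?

Merge the two smallest weights repeatedly:
combine s4(30), s3(39) → 69
combine s2(40), s6(44) → 84
combine s1(60), s5(64) → 124
combine 69, 84 → 153
combine 124, 153 → 277
Each symbol's bit-cost is frequency × depth; summing gives 707 bits (equivalently 69 + 84 + 124 + 153 + 277).

707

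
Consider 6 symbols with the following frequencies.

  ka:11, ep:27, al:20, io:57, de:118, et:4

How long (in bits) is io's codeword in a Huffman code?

2

Huffman merges, smallest pair first:
combine et(4), ka(11) → 15
combine 15, al(20) → 35
combine ep(27), 35 → 62
combine io(57), 62 → 119
combine de(118), 119 → 237
The subtree containing io is merged 2 times, so code length = 2.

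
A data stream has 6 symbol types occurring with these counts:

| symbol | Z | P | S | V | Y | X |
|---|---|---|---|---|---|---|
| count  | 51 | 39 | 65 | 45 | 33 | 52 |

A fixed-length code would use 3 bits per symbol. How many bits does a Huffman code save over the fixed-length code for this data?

117

Fixed-length: 3 bits × 285 symbols = 855 bits.
Huffman merges:
Y(33) + P(39) → 72
V(45) + Z(51) → 96
X(52) + S(65) → 117
72 + 96 → 168
117 + 168 → 285
Huffman total = 72 + 96 + 117 + 168 + 285 = 738 bits.
Saving = 855 − 738 = 117 bits.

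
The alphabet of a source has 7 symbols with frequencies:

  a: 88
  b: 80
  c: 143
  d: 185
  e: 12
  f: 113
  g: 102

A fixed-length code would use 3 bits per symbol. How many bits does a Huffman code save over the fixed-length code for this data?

236

Fixed-length: 3 bits × 723 symbols = 2169 bits.
Huffman merges:
merge e(12) and b(80): 92
merge a(88) and 92: 180
merge g(102) and f(113): 215
merge c(143) and 180: 323
merge d(185) and 215: 400
merge 323 and 400: 723
Huffman total = 92 + 180 + 215 + 323 + 400 + 723 = 1933 bits.
Saving = 2169 − 1933 = 236 bits.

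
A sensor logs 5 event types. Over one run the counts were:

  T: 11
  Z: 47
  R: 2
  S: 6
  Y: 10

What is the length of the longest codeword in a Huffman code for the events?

Merge the two lowest-weight nodes at each step:
combine R(2), S(6) → 8
combine 8, Y(10) → 18
combine T(11), 18 → 29
combine 29, Z(47) → 76
The first pair merged (R, S) ends up deepest, at depth 4.

4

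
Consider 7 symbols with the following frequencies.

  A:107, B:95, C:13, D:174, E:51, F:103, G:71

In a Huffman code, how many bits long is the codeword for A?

Huffman merges, smallest pair first:
merge C(13) and E(51): 64
merge 64 and G(71): 135
merge B(95) and F(103): 198
merge A(107) and 135: 242
merge D(174) and 198: 372
merge 242 and 372: 614
The subtree containing A is merged 2 times, so code length = 2.

2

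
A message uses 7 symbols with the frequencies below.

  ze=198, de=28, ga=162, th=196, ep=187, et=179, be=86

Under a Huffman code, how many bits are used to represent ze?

Repeatedly merge the two smallest:
de(28) + be(86) → 114
114 + ga(162) → 276
et(179) + ep(187) → 366
th(196) + ze(198) → 394
276 + 366 → 642
394 + 642 → 1036
ze's leaf is at depth 2, giving a 2-bit codeword.

2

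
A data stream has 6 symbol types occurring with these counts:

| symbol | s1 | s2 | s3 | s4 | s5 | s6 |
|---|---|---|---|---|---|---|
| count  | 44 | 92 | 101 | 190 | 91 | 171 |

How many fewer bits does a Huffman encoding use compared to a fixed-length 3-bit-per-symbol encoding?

Fixed-length: 3 bits × 689 symbols = 2067 bits.
Huffman merges:
combine s1(44), s5(91) → 135
combine s2(92), s3(101) → 193
combine 135, s6(171) → 306
combine s4(190), 193 → 383
combine 306, 383 → 689
Huffman total = 135 + 193 + 306 + 383 + 689 = 1706 bits.
Saving = 2067 − 1706 = 361 bits.

361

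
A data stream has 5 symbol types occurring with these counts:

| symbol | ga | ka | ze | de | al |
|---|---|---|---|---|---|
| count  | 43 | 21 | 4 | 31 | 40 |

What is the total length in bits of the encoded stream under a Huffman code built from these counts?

303

Greedily combine the two least-frequent nodes:
merge ze(4) and ka(21): 25
merge 25 and de(31): 56
merge al(40) and ga(43): 83
merge 56 and 83: 139
Total encoded bits = sum of merged weights = 25 + 56 + 83 + 139 = 303.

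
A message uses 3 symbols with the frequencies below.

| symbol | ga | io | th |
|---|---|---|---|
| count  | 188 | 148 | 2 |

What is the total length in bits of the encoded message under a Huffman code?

Build the Huffman tree bottom-up:
combine th(2), io(148) → 150
combine 150, ga(188) → 338
Total encoded bits = sum of merged weights = 150 + 338 = 488.

488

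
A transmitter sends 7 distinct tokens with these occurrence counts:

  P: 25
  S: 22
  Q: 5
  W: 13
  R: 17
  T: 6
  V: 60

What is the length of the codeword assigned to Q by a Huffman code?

5

Build the tree from the bottom:
combine Q(5), T(6) → 11
combine 11, W(13) → 24
combine R(17), S(22) → 39
combine 24, P(25) → 49
combine 39, 49 → 88
combine V(60), 88 → 148
The subtree containing Q is merged 5 times, so code length = 5.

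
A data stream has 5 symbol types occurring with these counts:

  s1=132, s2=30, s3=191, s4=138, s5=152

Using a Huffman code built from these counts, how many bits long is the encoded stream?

Greedily combine the two least-frequent nodes:
merge s2(30) and s1(132): 162
merge s4(138) and s5(152): 290
merge 162 and s3(191): 353
merge 290 and 353: 643
The encoded length is the sum of every internal node's weight: 162 + 290 + 353 + 643 = 1448 bits.

1448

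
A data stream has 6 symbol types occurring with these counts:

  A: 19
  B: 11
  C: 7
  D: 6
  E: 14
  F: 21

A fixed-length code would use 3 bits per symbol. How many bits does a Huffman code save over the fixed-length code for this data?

41

Fixed-length: 3 bits × 78 symbols = 234 bits.
Huffman merges:
D(6) + C(7) → 13
B(11) + 13 → 24
E(14) + A(19) → 33
F(21) + 24 → 45
33 + 45 → 78
Huffman total = 13 + 24 + 33 + 45 + 78 = 193 bits.
Saving = 234 − 193 = 41 bits.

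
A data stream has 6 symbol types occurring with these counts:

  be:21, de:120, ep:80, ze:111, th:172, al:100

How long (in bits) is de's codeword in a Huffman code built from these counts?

Build the tree from the bottom:
merge be(21) and ep(80): 101
merge al(100) and 101: 201
merge ze(111) and de(120): 231
merge th(172) and 201: 373
merge 231 and 373: 604
de's leaf is at depth 2, giving a 2-bit codeword.

2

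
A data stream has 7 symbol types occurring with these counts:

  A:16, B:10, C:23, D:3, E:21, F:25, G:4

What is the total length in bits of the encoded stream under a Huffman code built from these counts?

261

Greedily combine the two least-frequent nodes:
combine D(3), G(4) → 7
combine 7, B(10) → 17
combine A(16), 17 → 33
combine E(21), C(23) → 44
combine F(25), 33 → 58
combine 44, 58 → 102
Total encoded bits = sum of merged weights = 7 + 17 + 33 + 44 + 58 + 102 = 261.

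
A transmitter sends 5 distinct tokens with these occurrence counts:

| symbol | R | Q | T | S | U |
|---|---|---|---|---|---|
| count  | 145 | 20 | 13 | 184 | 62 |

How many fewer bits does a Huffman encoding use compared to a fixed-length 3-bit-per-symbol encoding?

Fixed-length: 3 bits × 424 symbols = 1272 bits.
Huffman merges:
T(13) + Q(20) → 33
33 + U(62) → 95
95 + R(145) → 240
S(184) + 240 → 424
Huffman total = 33 + 95 + 240 + 424 = 792 bits.
Saving = 1272 − 792 = 480 bits.

480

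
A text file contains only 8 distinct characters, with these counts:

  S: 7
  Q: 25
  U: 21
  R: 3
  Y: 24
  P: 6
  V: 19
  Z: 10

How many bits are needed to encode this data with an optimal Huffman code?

Greedily combine the two least-frequent nodes:
combine R(3), P(6) → 9
combine S(7), 9 → 16
combine Z(10), 16 → 26
combine V(19), U(21) → 40
combine Y(24), Q(25) → 49
combine 26, 40 → 66
combine 49, 66 → 115
Total encoded bits = sum of merged weights = 9 + 16 + 26 + 40 + 49 + 66 + 115 = 321.

321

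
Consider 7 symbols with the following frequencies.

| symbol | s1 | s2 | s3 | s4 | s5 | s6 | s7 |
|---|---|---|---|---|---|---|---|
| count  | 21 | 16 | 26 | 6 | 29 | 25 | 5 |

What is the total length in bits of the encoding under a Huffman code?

Greedily combine the two least-frequent nodes:
combine s7(5), s4(6) → 11
combine 11, s2(16) → 27
combine s1(21), s6(25) → 46
combine s3(26), 27 → 53
combine s5(29), 46 → 75
combine 53, 75 → 128
The encoded length is the sum of every internal node's weight: 11 + 27 + 46 + 53 + 75 + 128 = 340 bits.

340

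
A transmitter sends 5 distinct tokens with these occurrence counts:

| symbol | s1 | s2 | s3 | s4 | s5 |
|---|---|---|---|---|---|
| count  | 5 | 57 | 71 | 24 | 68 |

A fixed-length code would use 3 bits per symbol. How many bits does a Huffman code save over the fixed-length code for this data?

Fixed-length: 3 bits × 225 symbols = 675 bits.
Huffman merges:
s1(5) + s4(24) → 29
29 + s2(57) → 86
s5(68) + s3(71) → 139
86 + 139 → 225
Huffman total = 29 + 86 + 139 + 225 = 479 bits.
Saving = 675 − 479 = 196 bits.

196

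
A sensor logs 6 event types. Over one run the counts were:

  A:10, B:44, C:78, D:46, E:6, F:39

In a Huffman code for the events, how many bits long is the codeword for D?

Huffman merges, smallest pair first:
combine E(6), A(10) → 16
combine 16, F(39) → 55
combine B(44), D(46) → 90
combine 55, C(78) → 133
combine 90, 133 → 223
The subtree containing D is merged 2 times, so code length = 2.

2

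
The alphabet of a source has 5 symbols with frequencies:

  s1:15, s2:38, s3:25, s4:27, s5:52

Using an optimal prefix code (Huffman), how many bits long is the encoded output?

354

Greedily combine the two least-frequent nodes:
merge s1(15) and s3(25): 40
merge s4(27) and s2(38): 65
merge 40 and s5(52): 92
merge 65 and 92: 157
Total encoded bits = sum of merged weights = 40 + 65 + 92 + 157 = 354.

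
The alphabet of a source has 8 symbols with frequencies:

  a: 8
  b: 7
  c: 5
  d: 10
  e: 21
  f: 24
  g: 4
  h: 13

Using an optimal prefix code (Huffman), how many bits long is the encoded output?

255

Merge the two smallest weights repeatedly:
combine g(4), c(5) → 9
combine b(7), a(8) → 15
combine 9, d(10) → 19
combine h(13), 15 → 28
combine 19, e(21) → 40
combine f(24), 28 → 52
combine 40, 52 → 92
Total encoded bits = sum of merged weights = 9 + 15 + 19 + 28 + 40 + 52 + 92 = 255.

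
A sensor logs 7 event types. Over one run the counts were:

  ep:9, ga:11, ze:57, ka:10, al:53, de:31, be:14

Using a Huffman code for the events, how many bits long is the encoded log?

458

Build the Huffman tree bottom-up:
combine ep(9), ka(10) → 19
combine ga(11), be(14) → 25
combine 19, 25 → 44
combine de(31), 44 → 75
combine al(53), ze(57) → 110
combine 75, 110 → 185
The encoded length is the sum of every internal node's weight: 19 + 25 + 44 + 75 + 110 + 185 = 458 bits.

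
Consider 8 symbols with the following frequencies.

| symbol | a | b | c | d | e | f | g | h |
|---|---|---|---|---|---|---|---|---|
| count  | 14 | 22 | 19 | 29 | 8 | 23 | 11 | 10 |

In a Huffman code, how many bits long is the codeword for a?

Huffman merges, smallest pair first:
combine e(8), h(10) → 18
combine g(11), a(14) → 25
combine 18, c(19) → 37
combine b(22), f(23) → 45
combine 25, d(29) → 54
combine 37, 45 → 82
combine 54, 82 → 136
The subtree containing a is merged 3 times, so code length = 3.

3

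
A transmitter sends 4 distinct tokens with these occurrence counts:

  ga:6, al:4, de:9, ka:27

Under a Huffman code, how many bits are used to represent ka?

1

Repeatedly merge the two smallest:
al(4) + ga(6) → 10
de(9) + 10 → 19
19 + ka(27) → 46
ka is a child of the root — depth 1, so its codeword is a single bit.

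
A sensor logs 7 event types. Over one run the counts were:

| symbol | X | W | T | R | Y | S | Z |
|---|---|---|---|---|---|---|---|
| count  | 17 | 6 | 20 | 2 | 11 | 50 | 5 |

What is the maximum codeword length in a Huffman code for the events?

5

Merge the two lowest-weight nodes at each step:
combine R(2), Z(5) → 7
combine W(6), 7 → 13
combine Y(11), 13 → 24
combine X(17), T(20) → 37
combine 24, 37 → 61
combine S(50), 61 → 111
The first pair merged (R, Z) ends up deepest, at depth 5.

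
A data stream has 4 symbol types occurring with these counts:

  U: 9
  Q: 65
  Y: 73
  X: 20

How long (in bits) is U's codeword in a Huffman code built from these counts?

3

Repeatedly merge the two smallest:
U(9) + X(20) → 29
29 + Q(65) → 94
Y(73) + 94 → 167
U sits 3 levels below the root, so its codeword is 3 bits.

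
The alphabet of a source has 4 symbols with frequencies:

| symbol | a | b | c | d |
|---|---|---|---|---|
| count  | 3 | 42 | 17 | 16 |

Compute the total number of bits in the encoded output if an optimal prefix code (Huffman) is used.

133

Greedily combine the two least-frequent nodes:
combine a(3), d(16) → 19
combine c(17), 19 → 36
combine 36, b(42) → 78
Each symbol's bit-cost is frequency × depth; summing gives 133 bits (equivalently 19 + 36 + 78).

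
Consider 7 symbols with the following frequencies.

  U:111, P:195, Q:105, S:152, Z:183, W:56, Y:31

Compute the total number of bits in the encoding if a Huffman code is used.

2208

Merge the two smallest weights repeatedly:
combine Y(31), W(56) → 87
combine 87, Q(105) → 192
combine U(111), S(152) → 263
combine Z(183), 192 → 375
combine P(195), 263 → 458
combine 375, 458 → 833
The encoded length is the sum of every internal node's weight: 87 + 192 + 263 + 375 + 458 + 833 = 2208 bits.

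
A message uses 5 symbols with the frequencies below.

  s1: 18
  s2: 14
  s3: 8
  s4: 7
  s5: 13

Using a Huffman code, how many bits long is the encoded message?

Greedily combine the two least-frequent nodes:
merge s4(7) and s3(8): 15
merge s5(13) and s2(14): 27
merge 15 and s1(18): 33
merge 27 and 33: 60
The encoded length is the sum of every internal node's weight: 15 + 27 + 33 + 60 = 135 bits.

135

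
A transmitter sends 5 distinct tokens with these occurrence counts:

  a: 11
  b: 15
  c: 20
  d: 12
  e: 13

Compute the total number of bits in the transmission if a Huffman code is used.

Build the Huffman tree bottom-up:
combine a(11), d(12) → 23
combine e(13), b(15) → 28
combine c(20), 23 → 43
combine 28, 43 → 71
Each symbol's bit-cost is frequency × depth; summing gives 165 bits (equivalently 23 + 28 + 43 + 71).

165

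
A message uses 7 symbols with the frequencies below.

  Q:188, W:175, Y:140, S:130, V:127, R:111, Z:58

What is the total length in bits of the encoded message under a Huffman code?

Merge the two smallest weights repeatedly:
combine Z(58), R(111) → 169
combine V(127), S(130) → 257
combine Y(140), 169 → 309
combine W(175), Q(188) → 363
combine 257, 309 → 566
combine 363, 566 → 929
Total encoded bits = sum of merged weights = 169 + 257 + 309 + 363 + 566 + 929 = 2593.

2593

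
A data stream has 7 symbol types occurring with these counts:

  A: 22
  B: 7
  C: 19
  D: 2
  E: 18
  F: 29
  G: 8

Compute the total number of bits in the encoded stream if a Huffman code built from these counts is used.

271

Greedily combine the two least-frequent nodes:
D(2) + B(7) → 9
G(8) + 9 → 17
17 + E(18) → 35
C(19) + A(22) → 41
F(29) + 35 → 64
41 + 64 → 105
Each symbol's bit-cost is frequency × depth; summing gives 271 bits (equivalently 9 + 17 + 35 + 41 + 64 + 105).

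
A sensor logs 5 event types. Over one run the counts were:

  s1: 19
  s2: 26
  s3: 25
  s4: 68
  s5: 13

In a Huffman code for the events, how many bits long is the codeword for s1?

3

Build the tree from the bottom:
s5(13) + s1(19) → 32
s3(25) + s2(26) → 51
32 + 51 → 83
s4(68) + 83 → 151
s1 sits 3 levels below the root, so its codeword is 3 bits.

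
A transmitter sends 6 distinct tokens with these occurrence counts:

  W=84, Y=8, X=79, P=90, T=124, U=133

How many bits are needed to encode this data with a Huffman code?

Greedily combine the two least-frequent nodes:
combine Y(8), X(79) → 87
combine W(84), 87 → 171
combine P(90), T(124) → 214
combine U(133), 171 → 304
combine 214, 304 → 518
Total encoded bits = sum of merged weights = 87 + 171 + 214 + 304 + 518 = 1294.

1294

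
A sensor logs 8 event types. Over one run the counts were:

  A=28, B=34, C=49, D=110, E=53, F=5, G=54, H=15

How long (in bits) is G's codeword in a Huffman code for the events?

2

Repeatedly merge the two smallest:
combine F(5), H(15) → 20
combine 20, A(28) → 48
combine B(34), 48 → 82
combine C(49), E(53) → 102
combine G(54), 82 → 136
combine 102, D(110) → 212
combine 136, 212 → 348
The subtree containing G is merged 2 times, so code length = 2.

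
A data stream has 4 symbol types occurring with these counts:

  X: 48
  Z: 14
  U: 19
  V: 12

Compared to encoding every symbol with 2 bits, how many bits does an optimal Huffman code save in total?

22

Fixed-length: 2 bits × 93 symbols = 186 bits.
Huffman merges:
V(12) + Z(14) → 26
U(19) + 26 → 45
45 + X(48) → 93
Huffman total = 26 + 45 + 93 = 164 bits.
Saving = 186 − 164 = 22 bits.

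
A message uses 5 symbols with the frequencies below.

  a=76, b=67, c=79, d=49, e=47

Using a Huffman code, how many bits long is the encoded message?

732

Build the Huffman tree bottom-up:
e(47) + d(49) → 96
b(67) + a(76) → 143
c(79) + 96 → 175
143 + 175 → 318
Each symbol's bit-cost is frequency × depth; summing gives 732 bits (equivalently 96 + 143 + 175 + 318).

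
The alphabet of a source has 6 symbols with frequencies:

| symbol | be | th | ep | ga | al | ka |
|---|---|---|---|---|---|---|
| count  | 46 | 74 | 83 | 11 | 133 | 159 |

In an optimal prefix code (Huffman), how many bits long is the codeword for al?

Build the tree from the bottom:
ga(11) + be(46) → 57
57 + th(74) → 131
ep(83) + 131 → 214
al(133) + ka(159) → 292
214 + 292 → 506
The subtree containing al is merged 2 times, so code length = 2.

2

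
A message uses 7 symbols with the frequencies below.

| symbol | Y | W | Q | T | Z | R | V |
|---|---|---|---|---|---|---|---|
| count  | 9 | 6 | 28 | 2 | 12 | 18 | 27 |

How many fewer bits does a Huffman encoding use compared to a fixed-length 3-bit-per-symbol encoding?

48

Fixed-length: 3 bits × 102 symbols = 306 bits.
Huffman merges:
combine T(2), W(6) → 8
combine 8, Y(9) → 17
combine Z(12), 17 → 29
combine R(18), V(27) → 45
combine Q(28), 29 → 57
combine 45, 57 → 102
Huffman total = 8 + 17 + 29 + 45 + 57 + 102 = 258 bits.
Saving = 306 − 258 = 48 bits.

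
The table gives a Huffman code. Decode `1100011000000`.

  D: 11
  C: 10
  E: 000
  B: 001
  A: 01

Read left to right; each codeword is recognised as soon as it completes (prefix code):
  11→D | 000→E | 11→D | 000→E | 000→E
Decoded message: DEDEE

DEDEE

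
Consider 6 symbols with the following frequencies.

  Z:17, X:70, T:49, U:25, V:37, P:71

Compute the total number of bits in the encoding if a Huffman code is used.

659

Merge the two smallest weights repeatedly:
merge Z(17) and U(25): 42
merge V(37) and 42: 79
merge T(49) and X(70): 119
merge P(71) and 79: 150
merge 119 and 150: 269
Total encoded bits = sum of merged weights = 42 + 79 + 119 + 150 + 269 = 659.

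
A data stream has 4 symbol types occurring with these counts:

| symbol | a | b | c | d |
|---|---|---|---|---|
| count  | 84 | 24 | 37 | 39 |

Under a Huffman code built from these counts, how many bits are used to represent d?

2

Huffman merges, smallest pair first:
merge b(24) and c(37): 61
merge d(39) and 61: 100
merge a(84) and 100: 184
The subtree containing d is merged 2 times, so code length = 2.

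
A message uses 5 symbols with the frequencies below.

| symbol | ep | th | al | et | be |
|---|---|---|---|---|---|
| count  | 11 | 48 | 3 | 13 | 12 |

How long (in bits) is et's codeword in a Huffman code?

Repeatedly merge the two smallest:
combine al(3), ep(11) → 14
combine be(12), et(13) → 25
combine 14, 25 → 39
combine 39, th(48) → 87
The subtree containing et is merged 3 times, so code length = 3.

3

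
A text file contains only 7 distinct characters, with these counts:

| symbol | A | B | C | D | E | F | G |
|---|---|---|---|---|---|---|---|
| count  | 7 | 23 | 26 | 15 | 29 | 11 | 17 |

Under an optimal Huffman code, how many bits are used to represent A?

4

Huffman merges, smallest pair first:
A(7) + F(11) → 18
D(15) + G(17) → 32
18 + B(23) → 41
C(26) + E(29) → 55
32 + 41 → 73
55 + 73 → 128
A's leaf is at depth 4, giving a 4-bit codeword.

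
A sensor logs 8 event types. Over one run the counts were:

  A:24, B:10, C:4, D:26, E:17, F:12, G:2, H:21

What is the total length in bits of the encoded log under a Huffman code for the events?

Merge the two smallest weights repeatedly:
merge G(2) and C(4): 6
merge 6 and B(10): 16
merge F(12) and 16: 28
merge E(17) and H(21): 38
merge A(24) and D(26): 50
merge 28 and 38: 66
merge 50 and 66: 116
Total encoded bits = sum of merged weights = 6 + 16 + 28 + 38 + 50 + 66 + 116 = 320.

320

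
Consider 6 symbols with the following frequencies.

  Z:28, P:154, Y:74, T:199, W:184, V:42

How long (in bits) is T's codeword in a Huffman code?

2

Huffman merges, smallest pair first:
merge Z(28) and V(42): 70
merge 70 and Y(74): 144
merge 144 and P(154): 298
merge W(184) and T(199): 383
merge 298 and 383: 681
T's leaf is at depth 2, giving a 2-bit codeword.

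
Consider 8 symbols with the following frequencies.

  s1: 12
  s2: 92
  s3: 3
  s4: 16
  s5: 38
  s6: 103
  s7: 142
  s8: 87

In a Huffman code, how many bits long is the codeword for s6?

Build the tree from the bottom:
s3(3) + s1(12) → 15
15 + s4(16) → 31
31 + s5(38) → 69
69 + s8(87) → 156
s2(92) + s6(103) → 195
s7(142) + 156 → 298
195 + 298 → 493
The subtree containing s6 is merged 2 times, so code length = 2.

2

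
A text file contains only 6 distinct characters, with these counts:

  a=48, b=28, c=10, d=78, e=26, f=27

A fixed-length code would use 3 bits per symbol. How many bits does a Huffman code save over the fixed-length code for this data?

126

Fixed-length: 3 bits × 217 symbols = 651 bits.
Huffman merges:
c(10) + e(26) → 36
f(27) + b(28) → 55
36 + a(48) → 84
55 + d(78) → 133
84 + 133 → 217
Huffman total = 36 + 55 + 84 + 133 + 217 = 525 bits.
Saving = 651 − 525 = 126 bits.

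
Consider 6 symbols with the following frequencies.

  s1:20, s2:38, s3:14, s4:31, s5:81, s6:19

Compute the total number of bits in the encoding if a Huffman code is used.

Greedily combine the two least-frequent nodes:
combine s3(14), s6(19) → 33
combine s1(20), s4(31) → 51
combine 33, s2(38) → 71
combine 51, 71 → 122
combine s5(81), 122 → 203
Total encoded bits = sum of merged weights = 33 + 51 + 71 + 122 + 203 = 480.

480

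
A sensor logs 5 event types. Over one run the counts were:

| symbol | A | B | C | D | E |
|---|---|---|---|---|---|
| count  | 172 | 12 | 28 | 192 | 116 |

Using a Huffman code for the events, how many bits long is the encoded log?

1044

Greedily combine the two least-frequent nodes:
combine B(12), C(28) → 40
combine 40, E(116) → 156
combine 156, A(172) → 328
combine D(192), 328 → 520
Each symbol's bit-cost is frequency × depth; summing gives 1044 bits (equivalently 40 + 156 + 328 + 520).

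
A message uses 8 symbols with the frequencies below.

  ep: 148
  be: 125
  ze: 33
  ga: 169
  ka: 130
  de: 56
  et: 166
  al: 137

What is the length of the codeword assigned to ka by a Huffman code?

Repeatedly merge the two smallest:
combine ze(33), de(56) → 89
combine 89, be(125) → 214
combine ka(130), al(137) → 267
combine ep(148), et(166) → 314
combine ga(169), 214 → 383
combine 267, 314 → 581
combine 383, 581 → 964
ka's leaf is at depth 3, giving a 3-bit codeword.

3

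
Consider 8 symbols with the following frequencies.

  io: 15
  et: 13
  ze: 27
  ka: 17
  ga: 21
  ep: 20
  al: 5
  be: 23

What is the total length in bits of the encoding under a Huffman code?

414

Merge the two smallest weights repeatedly:
combine al(5), et(13) → 18
combine io(15), ka(17) → 32
combine 18, ep(20) → 38
combine ga(21), be(23) → 44
combine ze(27), 32 → 59
combine 38, 44 → 82
combine 59, 82 → 141
Each symbol's bit-cost is frequency × depth; summing gives 414 bits (equivalently 18 + 32 + 38 + 44 + 59 + 82 + 141).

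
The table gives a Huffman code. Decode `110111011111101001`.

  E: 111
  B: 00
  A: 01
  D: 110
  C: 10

DEAEDCA

Read left to right; each codeword is recognised as soon as it completes (prefix code):
  110→D | 111→E | 01→A | 111→E | 110→D | 10→C | 01→A
Decoded message: DEAEDCA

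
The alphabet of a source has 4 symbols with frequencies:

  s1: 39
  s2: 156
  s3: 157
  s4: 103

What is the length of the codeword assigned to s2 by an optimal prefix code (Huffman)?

Huffman merges, smallest pair first:
s1(39) + s4(103) → 142
142 + s2(156) → 298
s3(157) + 298 → 455
s2's leaf is at depth 2, giving a 2-bit codeword.

2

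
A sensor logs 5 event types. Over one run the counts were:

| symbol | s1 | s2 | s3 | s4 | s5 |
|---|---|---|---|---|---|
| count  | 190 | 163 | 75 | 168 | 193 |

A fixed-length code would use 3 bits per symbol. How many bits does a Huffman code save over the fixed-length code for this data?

551

Fixed-length: 3 bits × 789 symbols = 2367 bits.
Huffman merges:
s3(75) + s2(163) → 238
s4(168) + s1(190) → 358
s5(193) + 238 → 431
358 + 431 → 789
Huffman total = 238 + 358 + 431 + 789 = 1816 bits.
Saving = 2367 − 1816 = 551 bits.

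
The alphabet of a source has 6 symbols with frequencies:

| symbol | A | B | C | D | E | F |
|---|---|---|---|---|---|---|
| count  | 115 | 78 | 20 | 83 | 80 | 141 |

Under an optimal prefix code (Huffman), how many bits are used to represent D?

Build the tree from the bottom:
merge C(20) and B(78): 98
merge E(80) and D(83): 163
merge 98 and A(115): 213
merge F(141) and 163: 304
merge 213 and 304: 517
D sits 3 levels below the root, so its codeword is 3 bits.

3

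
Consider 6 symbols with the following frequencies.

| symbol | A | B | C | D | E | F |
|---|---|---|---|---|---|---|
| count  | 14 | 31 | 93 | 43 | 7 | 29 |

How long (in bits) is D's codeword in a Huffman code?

3

Build the tree from the bottom:
E(7) + A(14) → 21
21 + F(29) → 50
B(31) + D(43) → 74
50 + 74 → 124
C(93) + 124 → 217
D's leaf is at depth 3, giving a 3-bit codeword.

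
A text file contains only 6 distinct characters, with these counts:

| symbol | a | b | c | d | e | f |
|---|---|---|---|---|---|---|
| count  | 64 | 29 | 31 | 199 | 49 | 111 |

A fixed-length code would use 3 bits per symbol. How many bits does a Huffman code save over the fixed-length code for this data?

Fixed-length: 3 bits × 483 symbols = 1449 bits.
Huffman merges:
merge b(29) and c(31): 60
merge e(49) and 60: 109
merge a(64) and 109: 173
merge f(111) and 173: 284
merge d(199) and 284: 483
Huffman total = 60 + 109 + 173 + 284 + 483 = 1109 bits.
Saving = 1449 − 1109 = 340 bits.

340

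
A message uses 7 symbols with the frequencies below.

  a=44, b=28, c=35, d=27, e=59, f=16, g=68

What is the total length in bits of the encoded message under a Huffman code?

747

Merge the two smallest weights repeatedly:
combine f(16), d(27) → 43
combine b(28), c(35) → 63
combine 43, a(44) → 87
combine e(59), 63 → 122
combine g(68), 87 → 155
combine 122, 155 → 277
The encoded length is the sum of every internal node's weight: 43 + 63 + 87 + 122 + 155 + 277 = 747 bits.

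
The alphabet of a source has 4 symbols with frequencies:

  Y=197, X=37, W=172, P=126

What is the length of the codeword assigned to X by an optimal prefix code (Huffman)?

3

Repeatedly merge the two smallest:
merge X(37) and P(126): 163
merge 163 and W(172): 335
merge Y(197) and 335: 532
X's leaf is at depth 3, giving a 3-bit codeword.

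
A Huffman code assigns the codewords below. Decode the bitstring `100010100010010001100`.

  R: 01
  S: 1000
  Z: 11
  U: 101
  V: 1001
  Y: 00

Read left to right; each codeword is recognised as soon as it completes (prefix code):
  1000→S | 101→U | 00→Y | 01→R | 00→Y | 1000→S | 11→Z | 00→Y
Decoded message: SUYRYSZY

SUYRYSZY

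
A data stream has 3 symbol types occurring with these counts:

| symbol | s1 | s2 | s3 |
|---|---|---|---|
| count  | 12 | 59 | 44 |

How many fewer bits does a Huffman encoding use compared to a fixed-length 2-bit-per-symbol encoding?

Fixed-length: 2 bits × 115 symbols = 230 bits.
Huffman merges:
combine s1(12), s3(44) → 56
combine 56, s2(59) → 115
Huffman total = 56 + 115 = 171 bits.
Saving = 230 − 171 = 59 bits.

59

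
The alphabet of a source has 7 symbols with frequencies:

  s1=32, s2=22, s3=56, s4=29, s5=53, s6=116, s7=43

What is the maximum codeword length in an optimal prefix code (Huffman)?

Merge the two lowest-weight nodes at each step:
s2(22) + s4(29) → 51
s1(32) + s7(43) → 75
51 + s5(53) → 104
s3(56) + 75 → 131
104 + s6(116) → 220
131 + 220 → 351
The first pair merged (s2, s4) ends up deepest, at depth 4.

4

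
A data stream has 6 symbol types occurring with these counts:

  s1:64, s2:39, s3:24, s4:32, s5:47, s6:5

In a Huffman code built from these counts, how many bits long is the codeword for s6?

4

Build the tree from the bottom:
s6(5) + s3(24) → 29
29 + s4(32) → 61
s2(39) + s5(47) → 86
61 + s1(64) → 125
86 + 125 → 211
The subtree containing s6 is merged 4 times, so code length = 4.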